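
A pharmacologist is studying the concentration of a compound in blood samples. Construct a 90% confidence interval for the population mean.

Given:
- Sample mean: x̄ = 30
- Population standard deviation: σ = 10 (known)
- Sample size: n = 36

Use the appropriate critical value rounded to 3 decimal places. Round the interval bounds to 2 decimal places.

The population standard deviation σ is known, so use a z-interval (standard normal critical value).

For 90% confidence, z* = 1.645 (from standard normal table)

Standard error: SE = σ/√n = 10/√36 = 1.666667

Margin of error: E = z* × SE = 1.645 × 1.666667 = 2.7417

Z-interval: x̄ ± E = 30 ± 2.7417 = (27.2583, 32.7417)

Rounded to 2 decimal places:

(27.26, 32.74)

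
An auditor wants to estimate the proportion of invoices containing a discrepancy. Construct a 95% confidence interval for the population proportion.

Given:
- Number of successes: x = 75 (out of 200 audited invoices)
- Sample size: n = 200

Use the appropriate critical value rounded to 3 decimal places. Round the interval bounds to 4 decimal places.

Sample proportion: p̂ = 75/200 = 0.375000

Check conditions for normal approximation:
  np̂ = 75 ≥ 10 ✓
  n(1-p̂) = 125 ≥ 10 ✓

The sample is large enough, so use a z-interval (normal approximation) for the proportion.

For 95% confidence, z* = 1.96 (from standard normal table)

Standard error: SE = √(p̂(1-p̂)/n) = √(0.375000×0.625000/200) = 0.03423266

Margin of error: E = z* × SE = 1.96 × 0.03423266 = 0.067096

Z-interval: p̂ ± E = 0.375000 ± 0.067096 = (0.307904, 0.442096)

Rounded to 4 decimal places:

(0.3079, 0.4421)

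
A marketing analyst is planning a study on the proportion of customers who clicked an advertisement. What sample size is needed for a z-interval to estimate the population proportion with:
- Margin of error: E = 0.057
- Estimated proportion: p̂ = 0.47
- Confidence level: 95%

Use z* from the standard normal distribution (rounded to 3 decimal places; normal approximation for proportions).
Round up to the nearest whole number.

Using z* for proportion z-interval (normal approximation).

For 95% confidence, z* = 1.96 (from standard normal table)

Sample size formula for proportion z-interval: n = z*²p̂(1-p̂)/E²

n = 1.96² × 0.47 × 0.53 / 0.057²
  = 3.8416 × 0.2491 / 0.003249
  = 294.5345

Round up to the nearest whole number: n = 295

295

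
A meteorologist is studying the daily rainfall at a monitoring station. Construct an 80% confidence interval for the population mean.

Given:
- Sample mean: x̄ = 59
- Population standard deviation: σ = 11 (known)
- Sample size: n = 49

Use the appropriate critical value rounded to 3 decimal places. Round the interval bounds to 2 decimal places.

The population standard deviation σ is known, so use a z-interval (standard normal critical value).

For 80% confidence, z* = 1.282 (from standard normal table)

Standard error: SE = σ/√n = 11/√49 = 1.571429

Margin of error: E = z* × SE = 1.282 × 1.571429 = 2.0146

Z-interval: x̄ ± E = 59 ± 2.0146 = (56.9854, 61.0146)

Rounded to 2 decimal places:

(56.99, 61.01)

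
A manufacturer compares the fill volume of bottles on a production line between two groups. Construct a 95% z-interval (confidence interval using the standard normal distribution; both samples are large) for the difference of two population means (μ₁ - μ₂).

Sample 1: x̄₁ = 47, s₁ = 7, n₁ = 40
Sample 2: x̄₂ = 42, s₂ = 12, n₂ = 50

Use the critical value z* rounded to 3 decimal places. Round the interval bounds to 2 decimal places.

Both samples are large (n₁ = 40 ≥ 30, n₂ = 50 ≥ 30), so a z-interval for the difference of means applies.

Point estimate: x̄₁ - x̄₂ = 47 - 42 = 5

Standard error: SE = √(s₁²/n₁ + s₂²/n₂)
= √(7²/40 + 12²/50)
= √(1.225000 + 2.880000)
= 2.026080

For 95% confidence, z* = 1.96 (from standard normal table)
Margin of error: E = z* × SE = 1.96 × 2.026080 = 3.9711

Z-interval: (x̄₁ - x̄₂) ± E = 5 ± 3.9711 = (1.0289, 8.9711)

Rounded to 2 decimal places:

(1.03, 8.97)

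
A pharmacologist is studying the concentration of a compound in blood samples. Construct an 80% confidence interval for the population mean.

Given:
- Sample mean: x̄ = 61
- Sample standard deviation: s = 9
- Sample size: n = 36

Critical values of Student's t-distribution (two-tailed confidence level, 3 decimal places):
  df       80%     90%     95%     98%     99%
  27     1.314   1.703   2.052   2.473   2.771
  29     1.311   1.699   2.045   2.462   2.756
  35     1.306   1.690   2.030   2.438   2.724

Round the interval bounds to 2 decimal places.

The population standard deviation σ is unknown (only the sample standard deviation s is given), so use a t-interval with df = n - 1 = 36 - 1 = 35.

For 80% confidence with df = 35, t* = 1.306 (from t-table)

Standard error: SE = s/√n = 9/√36 = 1.500000

Margin of error: E = t* × SE = 1.306 × 1.500000 = 1.9590

T-interval: x̄ ± E = 61 ± 1.9590 = (59.0410, 62.9590)

Rounded to 2 decimal places:

(59.04, 62.96)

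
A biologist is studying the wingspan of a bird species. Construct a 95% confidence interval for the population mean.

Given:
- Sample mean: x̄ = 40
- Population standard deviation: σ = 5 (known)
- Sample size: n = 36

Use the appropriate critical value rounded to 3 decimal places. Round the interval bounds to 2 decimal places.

The population standard deviation σ is known, so use a z-interval (standard normal critical value).

For 95% confidence, z* = 1.96 (from standard normal table)

Standard error: SE = σ/√n = 5/√36 = 0.833333

Margin of error: E = z* × SE = 1.96 × 0.833333 = 1.6333

Z-interval: x̄ ± E = 40 ± 1.6333 = (38.3667, 41.6333)

Rounded to 2 decimal places:

(38.37, 41.63)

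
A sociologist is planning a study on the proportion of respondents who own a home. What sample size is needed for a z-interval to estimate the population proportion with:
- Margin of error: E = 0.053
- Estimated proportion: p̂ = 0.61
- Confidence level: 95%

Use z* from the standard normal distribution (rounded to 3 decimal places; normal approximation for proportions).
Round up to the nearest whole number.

Using z* for proportion z-interval (normal approximation).

For 95% confidence, z* = 1.96 (from standard normal table)

Sample size formula for proportion z-interval: n = z*²p̂(1-p̂)/E²

n = 1.96² × 0.61 × 0.39 / 0.053²
  = 3.8416 × 0.2379 / 0.002809
  = 325.3530

Round up to the nearest whole number: n = 326

326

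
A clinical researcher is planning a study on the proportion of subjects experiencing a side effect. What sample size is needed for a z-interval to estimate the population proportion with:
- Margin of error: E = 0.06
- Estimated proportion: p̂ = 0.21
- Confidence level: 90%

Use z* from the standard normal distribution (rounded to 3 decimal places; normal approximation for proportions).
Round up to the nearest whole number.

Using z* for proportion z-interval (normal approximation).

For 90% confidence, z* = 1.645 (from standard normal table)

Sample size formula for proportion z-interval: n = z*²p̂(1-p̂)/E²

n = 1.645² × 0.21 × 0.79 / 0.06²
  = 2.706025 × 0.1659 / 0.0036
  = 124.7027

Round up to the nearest whole number: n = 125

125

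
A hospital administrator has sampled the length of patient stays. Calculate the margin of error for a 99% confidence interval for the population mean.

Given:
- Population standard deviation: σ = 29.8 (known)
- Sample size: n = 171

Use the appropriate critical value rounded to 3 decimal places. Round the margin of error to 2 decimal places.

The population standard deviation σ is known, so use the z-interval margin of error formula.

For 99% confidence, z* = 2.576 (from standard normal table)

Margin of error formula for z-interval: E = z* × σ/√n

E = 2.576 × 29.8/√171
  = 2.576 × 2.278863
  = 5.8704

Rounded to 2 decimal places:

5.87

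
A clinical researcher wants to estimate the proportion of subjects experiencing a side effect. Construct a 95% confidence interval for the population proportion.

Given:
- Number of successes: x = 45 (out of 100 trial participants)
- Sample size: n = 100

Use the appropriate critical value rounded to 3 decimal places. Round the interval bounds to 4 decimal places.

Sample proportion: p̂ = 45/100 = 0.450000

Check conditions for normal approximation:
  np̂ = 45 ≥ 10 ✓
  n(1-p̂) = 55 ≥ 10 ✓

The sample is large enough, so use a z-interval (normal approximation) for the proportion.

For 95% confidence, z* = 1.96 (from standard normal table)

Standard error: SE = √(p̂(1-p̂)/n) = √(0.450000×0.550000/100) = 0.04974937

Margin of error: E = z* × SE = 1.96 × 0.04974937 = 0.097509

Z-interval: p̂ ± E = 0.450000 ± 0.097509 = (0.352491, 0.547509)

Rounded to 4 decimal places:

(0.3525, 0.5475)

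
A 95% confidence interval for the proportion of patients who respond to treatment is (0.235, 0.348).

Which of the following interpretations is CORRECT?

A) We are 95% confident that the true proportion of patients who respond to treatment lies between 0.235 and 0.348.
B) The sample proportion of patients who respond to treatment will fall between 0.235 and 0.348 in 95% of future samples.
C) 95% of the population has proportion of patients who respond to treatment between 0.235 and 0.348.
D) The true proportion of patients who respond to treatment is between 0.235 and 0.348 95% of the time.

A confidence interval represents our confidence in the procedure, not a probability statement about the parameter.

Key concept: If we repeated this sampling process many times and computed a 95% CI each time, about 95% of those intervals would contain the true population parameter.

For this specific interval (0.235, 0.348):
- Midpoint (point estimate): 0.2915
- Margin of error: 0.0565

The correct interpretation is the one stating confidence that the true parameter lies in the interval — option A.

A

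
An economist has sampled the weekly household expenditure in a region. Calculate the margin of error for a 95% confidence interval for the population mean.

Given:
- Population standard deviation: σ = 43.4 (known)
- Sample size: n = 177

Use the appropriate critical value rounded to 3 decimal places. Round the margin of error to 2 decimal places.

The population standard deviation σ is known, so use the z-interval margin of error formula.

For 95% confidence, z* = 1.96 (from standard normal table)

Margin of error formula for z-interval: E = z* × σ/√n

E = 1.96 × 43.4/√177
  = 1.96 × 3.262144
  = 6.3938

Rounded to 2 decimal places:

6.39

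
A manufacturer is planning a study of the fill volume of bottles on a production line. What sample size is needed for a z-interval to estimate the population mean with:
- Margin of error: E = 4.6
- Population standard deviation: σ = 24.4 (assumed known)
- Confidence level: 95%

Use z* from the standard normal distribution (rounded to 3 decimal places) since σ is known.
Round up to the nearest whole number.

Using z* since population σ is known (z-interval formula).

For 95% confidence, z* = 1.96 (from standard normal table)

Sample size formula for z-interval: n = (z*σ/E)²

n = (1.96 × 24.4 / 4.6)²
  = (10.396522)²
  = 108.0877

Round up to the nearest whole number: n = 109

109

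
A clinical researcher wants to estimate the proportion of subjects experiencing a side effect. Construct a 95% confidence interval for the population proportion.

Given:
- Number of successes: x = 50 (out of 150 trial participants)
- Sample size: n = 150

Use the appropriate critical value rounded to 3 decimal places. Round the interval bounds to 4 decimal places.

Sample proportion: p̂ = 50/150 = 0.333333

Check conditions for normal approximation:
  np̂ = 50 ≥ 10 ✓
  n(1-p̂) = 100 ≥ 10 ✓

The sample is large enough, so use a z-interval (normal approximation) for the proportion.

For 95% confidence, z* = 1.96 (from standard normal table)

Standard error: SE = √(p̂(1-p̂)/n) = √(0.333333×0.666667/150) = 0.03849002

Margin of error: E = z* × SE = 1.96 × 0.03849002 = 0.075440

Z-interval: p̂ ± E = 0.333333 ± 0.075440 = (0.257893, 0.408774)

Rounded to 4 decimal places:

(0.2579, 0.4088)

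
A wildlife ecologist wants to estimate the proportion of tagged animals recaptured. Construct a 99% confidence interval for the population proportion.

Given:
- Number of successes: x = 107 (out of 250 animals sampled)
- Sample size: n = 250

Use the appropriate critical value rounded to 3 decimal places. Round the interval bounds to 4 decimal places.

Sample proportion: p̂ = 107/250 = 0.428000

Check conditions for normal approximation:
  np̂ = 107 ≥ 10 ✓
  n(1-p̂) = 143 ≥ 10 ✓

The sample is large enough, so use a z-interval (normal approximation) for the proportion.

For 99% confidence, z* = 2.576 (from standard normal table)

Standard error: SE = √(p̂(1-p̂)/n) = √(0.428000×0.572000/250) = 0.03129319

Margin of error: E = z* × SE = 2.576 × 0.03129319 = 0.080611

Z-interval: p̂ ± E = 0.428000 ± 0.080611 = (0.347389, 0.508611)

Rounded to 4 decimal places:

(0.3474, 0.5086)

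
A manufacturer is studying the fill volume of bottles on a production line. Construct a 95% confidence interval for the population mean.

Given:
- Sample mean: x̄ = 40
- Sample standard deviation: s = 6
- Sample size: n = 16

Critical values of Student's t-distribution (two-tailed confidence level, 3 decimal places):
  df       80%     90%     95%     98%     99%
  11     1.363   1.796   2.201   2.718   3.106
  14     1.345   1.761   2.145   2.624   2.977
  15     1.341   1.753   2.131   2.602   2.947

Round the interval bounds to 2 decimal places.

The population standard deviation σ is unknown (only the sample standard deviation s is given), so use a t-interval with df = n - 1 = 16 - 1 = 15.

For 95% confidence with df = 15, t* = 2.131 (from t-table)

Standard error: SE = s/√n = 6/√16 = 1.500000

Margin of error: E = t* × SE = 2.131 × 1.500000 = 3.1965

T-interval: x̄ ± E = 40 ± 3.1965 = (36.8035, 43.1965)

Rounded to 2 decimal places:

(36.80, 43.20)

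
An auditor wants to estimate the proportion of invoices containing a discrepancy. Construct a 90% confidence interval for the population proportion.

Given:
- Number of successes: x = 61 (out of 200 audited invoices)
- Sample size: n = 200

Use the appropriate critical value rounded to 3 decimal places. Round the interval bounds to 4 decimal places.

Sample proportion: p̂ = 61/200 = 0.305000

Check conditions for normal approximation:
  np̂ = 61 ≥ 10 ✓
  n(1-p̂) = 139 ≥ 10 ✓

The sample is large enough, so use a z-interval (normal approximation) for the proportion.

For 90% confidence, z* = 1.645 (from standard normal table)

Standard error: SE = √(p̂(1-p̂)/n) = √(0.305000×0.695000/200) = 0.03255572

Margin of error: E = z* × SE = 1.645 × 0.03255572 = 0.053554

Z-interval: p̂ ± E = 0.305000 ± 0.053554 = (0.251446, 0.358554)

Rounded to 4 decimal places:

(0.2514, 0.3586)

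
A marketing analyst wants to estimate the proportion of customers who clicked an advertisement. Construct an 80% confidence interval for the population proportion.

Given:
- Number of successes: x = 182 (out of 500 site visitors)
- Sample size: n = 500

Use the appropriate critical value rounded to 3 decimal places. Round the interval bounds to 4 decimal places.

Sample proportion: p̂ = 182/500 = 0.364000

Check conditions for normal approximation:
  np̂ = 182 ≥ 10 ✓
  n(1-p̂) = 318 ≥ 10 ✓

The sample is large enough, so use a z-interval (normal approximation) for the proportion.

For 80% confidence, z* = 1.282 (from standard normal table)

Standard error: SE = √(p̂(1-p̂)/n) = √(0.364000×0.636000/500) = 0.02151762

Margin of error: E = z* × SE = 1.282 × 0.02151762 = 0.027586

Z-interval: p̂ ± E = 0.364000 ± 0.027586 = (0.336414, 0.391586)

Rounded to 4 decimal places:

(0.3364, 0.3916)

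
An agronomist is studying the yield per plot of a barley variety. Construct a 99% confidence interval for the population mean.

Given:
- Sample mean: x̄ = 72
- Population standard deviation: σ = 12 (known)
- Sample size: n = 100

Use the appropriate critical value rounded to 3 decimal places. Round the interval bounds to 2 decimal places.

The population standard deviation σ is known, so use a z-interval (standard normal critical value).

For 99% confidence, z* = 2.576 (from standard normal table)

Standard error: SE = σ/√n = 12/√100 = 1.200000

Margin of error: E = z* × SE = 2.576 × 1.200000 = 3.0912

Z-interval: x̄ ± E = 72 ± 3.0912 = (68.9088, 75.0912)

Rounded to 2 decimal places:

(68.91, 75.09)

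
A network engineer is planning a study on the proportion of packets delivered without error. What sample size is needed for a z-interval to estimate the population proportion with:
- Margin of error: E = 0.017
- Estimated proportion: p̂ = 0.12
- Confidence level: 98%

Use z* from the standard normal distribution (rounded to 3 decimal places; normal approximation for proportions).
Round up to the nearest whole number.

Using z* for proportion z-interval (normal approximation).

For 98% confidence, z* = 2.326 (from standard normal table)

Sample size formula for proportion z-interval: n = z*²p̂(1-p̂)/E²

n = 2.326² × 0.12 × 0.88 / 0.017²
  = 5.410276 × 0.1056 / 0.000289
  = 1976.9036

Round up to the nearest whole number: n = 1977

1977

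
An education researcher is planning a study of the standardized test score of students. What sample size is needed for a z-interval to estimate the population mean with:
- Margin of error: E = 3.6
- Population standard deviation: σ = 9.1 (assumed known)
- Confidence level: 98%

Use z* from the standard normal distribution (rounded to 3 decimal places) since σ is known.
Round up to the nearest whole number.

Using z* since population σ is known (z-interval formula).

For 98% confidence, z* = 2.326 (from standard normal table)

Sample size formula for z-interval: n = (z*σ/E)²

n = (2.326 × 9.1 / 3.6)²
  = (5.879611)²
  = 34.5698

Round up to the nearest whole number: n = 35

35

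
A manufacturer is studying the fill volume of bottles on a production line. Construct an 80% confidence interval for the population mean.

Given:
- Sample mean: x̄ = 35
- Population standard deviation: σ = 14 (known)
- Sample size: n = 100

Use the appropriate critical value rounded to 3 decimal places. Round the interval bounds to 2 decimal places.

The population standard deviation σ is known, so use a z-interval (standard normal critical value).

For 80% confidence, z* = 1.282 (from standard normal table)

Standard error: SE = σ/√n = 14/√100 = 1.400000

Margin of error: E = z* × SE = 1.282 × 1.400000 = 1.7948

Z-interval: x̄ ± E = 35 ± 1.7948 = (33.2052, 36.7948)

Rounded to 2 decimal places:

(33.21, 36.79)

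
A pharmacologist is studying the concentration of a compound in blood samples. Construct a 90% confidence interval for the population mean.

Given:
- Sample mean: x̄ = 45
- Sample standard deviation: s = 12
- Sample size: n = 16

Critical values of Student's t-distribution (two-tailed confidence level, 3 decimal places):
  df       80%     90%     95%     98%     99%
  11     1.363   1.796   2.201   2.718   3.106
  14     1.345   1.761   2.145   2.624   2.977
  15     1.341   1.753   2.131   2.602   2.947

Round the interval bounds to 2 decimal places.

The population standard deviation σ is unknown (only the sample standard deviation s is given), so use a t-interval with df = n - 1 = 16 - 1 = 15.

For 90% confidence with df = 15, t* = 1.753 (from t-table)

Standard error: SE = s/√n = 12/√16 = 3.000000

Margin of error: E = t* × SE = 1.753 × 3.000000 = 5.2590

T-interval: x̄ ± E = 45 ± 5.2590 = (39.7410, 50.2590)

Rounded to 2 decimal places:

(39.74, 50.26)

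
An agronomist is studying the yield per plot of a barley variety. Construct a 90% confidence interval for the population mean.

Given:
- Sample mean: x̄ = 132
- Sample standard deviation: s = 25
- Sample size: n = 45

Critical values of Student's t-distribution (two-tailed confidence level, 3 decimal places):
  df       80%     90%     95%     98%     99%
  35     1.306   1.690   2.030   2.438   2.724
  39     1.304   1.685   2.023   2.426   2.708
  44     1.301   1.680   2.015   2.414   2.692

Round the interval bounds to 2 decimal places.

The population standard deviation σ is unknown (only the sample standard deviation s is given), so use a t-interval with df = n - 1 = 45 - 1 = 44.

For 90% confidence with df = 44, t* = 1.680 (from t-table)

Standard error: SE = s/√n = 25/√45 = 3.726780

Margin of error: E = t* × SE = 1.680 × 3.726780 = 6.2610

T-interval: x̄ ± E = 132 ± 6.2610 = (125.7390, 138.2610)

Rounded to 2 decimal places:

(125.74, 138.26)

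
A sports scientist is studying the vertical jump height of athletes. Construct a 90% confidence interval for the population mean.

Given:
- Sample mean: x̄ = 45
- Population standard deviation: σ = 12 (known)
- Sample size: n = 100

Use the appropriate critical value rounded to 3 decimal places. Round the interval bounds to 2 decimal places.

The population standard deviation σ is known, so use a z-interval (standard normal critical value).

For 90% confidence, z* = 1.645 (from standard normal table)

Standard error: SE = σ/√n = 12/√100 = 1.200000

Margin of error: E = z* × SE = 1.645 × 1.200000 = 1.9740

Z-interval: x̄ ± E = 45 ± 1.9740 = (43.0260, 46.9740)

Rounded to 2 decimal places:

(43.03, 46.97)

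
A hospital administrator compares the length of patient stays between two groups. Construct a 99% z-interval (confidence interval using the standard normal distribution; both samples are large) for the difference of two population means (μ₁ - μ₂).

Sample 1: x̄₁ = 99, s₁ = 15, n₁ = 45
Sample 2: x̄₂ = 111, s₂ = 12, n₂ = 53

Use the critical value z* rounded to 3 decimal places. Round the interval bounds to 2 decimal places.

Both samples are large (n₁ = 45 ≥ 30, n₂ = 53 ≥ 30), so a z-interval for the difference of means applies.

Point estimate: x̄₁ - x̄₂ = 99 - 111 = -12

Standard error: SE = √(s₁²/n₁ + s₂²/n₂)
= √(15²/45 + 12²/53)
= √(5.000000 + 2.716981)
= 2.777945

For 99% confidence, z* = 2.576 (from standard normal table)
Margin of error: E = z* × SE = 2.576 × 2.777945 = 7.1560

Z-interval: (x̄₁ - x̄₂) ± E = -12 ± 7.1560 = (-19.1560, -4.8440)

Rounded to 2 decimal places:

(-19.16, -4.84)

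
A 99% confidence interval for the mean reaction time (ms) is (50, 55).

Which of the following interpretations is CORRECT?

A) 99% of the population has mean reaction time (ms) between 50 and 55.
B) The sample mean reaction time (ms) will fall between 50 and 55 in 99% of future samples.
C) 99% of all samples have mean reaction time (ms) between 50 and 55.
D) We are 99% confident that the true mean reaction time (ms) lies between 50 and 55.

A confidence interval represents our confidence in the procedure, not a probability statement about the parameter.

Key concept: If we repeated this sampling process many times and computed a 99% CI each time, about 99% of those intervals would contain the true population parameter.

For this specific interval (50, 55):
- Midpoint (point estimate): 52.5
- Margin of error: 2.5

The correct interpretation is the one stating confidence that the true parameter lies in the interval — option D.

D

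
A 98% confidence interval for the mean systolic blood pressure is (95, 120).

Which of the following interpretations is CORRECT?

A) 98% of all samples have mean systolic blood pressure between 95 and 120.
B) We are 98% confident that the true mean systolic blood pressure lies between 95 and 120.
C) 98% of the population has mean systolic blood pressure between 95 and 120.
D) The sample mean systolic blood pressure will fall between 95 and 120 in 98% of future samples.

A confidence interval represents our confidence in the procedure, not a probability statement about the parameter.

Key concept: If we repeated this sampling process many times and computed a 98% CI each time, about 98% of those intervals would contain the true population parameter.

For this specific interval (95, 120):
- Midpoint (point estimate): 107.5
- Margin of error: 12.5

The correct interpretation is the one stating confidence that the true parameter lies in the interval — option B.

B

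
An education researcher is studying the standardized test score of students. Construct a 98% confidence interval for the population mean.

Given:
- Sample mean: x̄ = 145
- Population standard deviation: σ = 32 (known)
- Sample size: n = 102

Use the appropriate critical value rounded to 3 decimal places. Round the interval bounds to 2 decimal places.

The population standard deviation σ is known, so use a z-interval (standard normal critical value).

For 98% confidence, z* = 2.326 (from standard normal table)

Standard error: SE = σ/√n = 32/√102 = 3.168472

Margin of error: E = z* × SE = 2.326 × 3.168472 = 7.3699

Z-interval: x̄ ± E = 145 ± 7.3699 = (137.6301, 152.3699)

Rounded to 2 decimal places:

(137.63, 152.37)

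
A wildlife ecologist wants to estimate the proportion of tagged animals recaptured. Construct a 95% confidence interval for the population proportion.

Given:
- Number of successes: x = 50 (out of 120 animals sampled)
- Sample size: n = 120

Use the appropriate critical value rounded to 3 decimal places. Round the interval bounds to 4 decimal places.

Sample proportion: p̂ = 50/120 = 0.416667

Check conditions for normal approximation:
  np̂ = 50 ≥ 10 ✓
  n(1-p̂) = 70 ≥ 10 ✓

The sample is large enough, so use a z-interval (normal approximation) for the proportion.

For 95% confidence, z* = 1.96 (from standard normal table)

Standard error: SE = √(p̂(1-p̂)/n) = √(0.416667×0.583333/120) = 0.04500514

Margin of error: E = z* × SE = 1.96 × 0.04500514 = 0.088210

Z-interval: p̂ ± E = 0.416667 ± 0.088210 = (0.328457, 0.504877)

Rounded to 4 decimal places:

(0.3285, 0.5049)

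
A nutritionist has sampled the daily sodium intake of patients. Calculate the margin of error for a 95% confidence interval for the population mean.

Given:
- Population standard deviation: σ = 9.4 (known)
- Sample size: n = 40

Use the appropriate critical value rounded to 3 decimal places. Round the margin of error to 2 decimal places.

The population standard deviation σ is known, so use the z-interval margin of error formula.

For 95% confidence, z* = 1.96 (from standard normal table)

Margin of error formula for z-interval: E = z* × σ/√n

E = 1.96 × 9.4/√40
  = 1.96 × 1.486271
  = 2.9131

Rounded to 2 decimal places:

2.91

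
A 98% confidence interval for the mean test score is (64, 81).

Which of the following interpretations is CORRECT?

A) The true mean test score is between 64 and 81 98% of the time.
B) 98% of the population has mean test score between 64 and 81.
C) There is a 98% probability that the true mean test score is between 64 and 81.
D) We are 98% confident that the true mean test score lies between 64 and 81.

A confidence interval represents our confidence in the procedure, not a probability statement about the parameter.

Key concept: If we repeated this sampling process many times and computed a 98% CI each time, about 98% of those intervals would contain the true population parameter.

For this specific interval (64, 81):
- Midpoint (point estimate): 72.5
- Margin of error: 8.5

The correct interpretation is the one stating confidence that the true parameter lies in the interval — option D.

D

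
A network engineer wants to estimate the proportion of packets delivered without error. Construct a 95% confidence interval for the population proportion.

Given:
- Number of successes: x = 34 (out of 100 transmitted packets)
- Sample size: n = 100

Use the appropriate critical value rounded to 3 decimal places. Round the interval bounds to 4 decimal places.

Sample proportion: p̂ = 34/100 = 0.340000

Check conditions for normal approximation:
  np̂ = 34 ≥ 10 ✓
  n(1-p̂) = 66 ≥ 10 ✓

The sample is large enough, so use a z-interval (normal approximation) for the proportion.

For 95% confidence, z* = 1.96 (from standard normal table)

Standard error: SE = √(p̂(1-p̂)/n) = √(0.340000×0.660000/100) = 0.04737088

Margin of error: E = z* × SE = 1.96 × 0.04737088 = 0.092847

Z-interval: p̂ ± E = 0.340000 ± 0.092847 = (0.247153, 0.432847)

Rounded to 4 decimal places:

(0.2472, 0.4328)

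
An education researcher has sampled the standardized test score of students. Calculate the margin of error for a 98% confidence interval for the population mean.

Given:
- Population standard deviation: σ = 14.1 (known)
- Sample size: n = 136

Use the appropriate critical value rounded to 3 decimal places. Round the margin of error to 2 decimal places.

The population standard deviation σ is known, so use the z-interval margin of error formula.

For 98% confidence, z* = 2.326 (from standard normal table)

Margin of error formula for z-interval: E = z* × σ/√n

E = 2.326 × 14.1/√136
  = 2.326 × 1.209065
  = 2.8123

Rounded to 2 decimal places:

2.81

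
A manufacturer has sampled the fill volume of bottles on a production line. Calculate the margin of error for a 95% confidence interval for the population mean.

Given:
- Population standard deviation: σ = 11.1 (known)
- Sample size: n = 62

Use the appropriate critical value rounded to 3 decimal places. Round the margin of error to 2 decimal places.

The population standard deviation σ is known, so use the z-interval margin of error formula.

For 95% confidence, z* = 1.96 (from standard normal table)

Margin of error formula for z-interval: E = z* × σ/√n

E = 1.96 × 11.1/√62
  = 1.96 × 1.409701
  = 2.7630

Rounded to 2 decimal places:

2.76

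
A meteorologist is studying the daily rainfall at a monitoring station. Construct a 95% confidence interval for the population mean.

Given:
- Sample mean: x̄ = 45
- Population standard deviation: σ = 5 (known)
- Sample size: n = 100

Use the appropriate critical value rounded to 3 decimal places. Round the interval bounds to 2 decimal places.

The population standard deviation σ is known, so use a z-interval (standard normal critical value).

For 95% confidence, z* = 1.96 (from standard normal table)

Standard error: SE = σ/√n = 5/√100 = 0.500000

Margin of error: E = z* × SE = 1.96 × 0.500000 = 0.9800

Z-interval: x̄ ± E = 45 ± 0.9800 = (44.0200, 45.9800)

Rounded to 2 decimal places:

(44.02, 45.98)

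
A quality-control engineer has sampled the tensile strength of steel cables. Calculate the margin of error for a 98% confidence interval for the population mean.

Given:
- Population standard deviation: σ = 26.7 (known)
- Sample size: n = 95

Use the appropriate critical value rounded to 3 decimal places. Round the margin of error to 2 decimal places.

The population standard deviation σ is known, so use the z-interval margin of error formula.

For 98% confidence, z* = 2.326 (from standard normal table)

Margin of error formula for z-interval: E = z* × σ/√n

E = 2.326 × 26.7/√95
  = 2.326 × 2.739362
  = 6.3718

Rounded to 2 decimal places:

6.37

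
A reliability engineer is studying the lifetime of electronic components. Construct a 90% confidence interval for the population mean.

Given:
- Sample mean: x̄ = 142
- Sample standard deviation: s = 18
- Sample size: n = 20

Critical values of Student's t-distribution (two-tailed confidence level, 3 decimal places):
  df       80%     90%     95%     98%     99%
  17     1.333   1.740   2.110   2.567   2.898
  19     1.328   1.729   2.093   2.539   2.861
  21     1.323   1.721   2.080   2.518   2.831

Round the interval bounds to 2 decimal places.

The population standard deviation σ is unknown (only the sample standard deviation s is given), so use a t-interval with df = n - 1 = 20 - 1 = 19.

For 90% confidence with df = 19, t* = 1.729 (from t-table)

Standard error: SE = s/√n = 18/√20 = 4.024922

Margin of error: E = t* × SE = 1.729 × 4.024922 = 6.9591

T-interval: x̄ ± E = 142 ± 6.9591 = (135.0409, 148.9591)

Rounded to 2 decimal places:

(135.04, 148.96)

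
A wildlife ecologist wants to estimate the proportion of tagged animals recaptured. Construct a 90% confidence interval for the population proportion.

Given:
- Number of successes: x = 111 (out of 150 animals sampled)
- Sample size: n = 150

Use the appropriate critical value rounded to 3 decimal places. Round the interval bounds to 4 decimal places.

Sample proportion: p̂ = 111/150 = 0.740000

Check conditions for normal approximation:
  np̂ = 111 ≥ 10 ✓
  n(1-p̂) = 39 ≥ 10 ✓

The sample is large enough, so use a z-interval (normal approximation) for the proportion.

For 90% confidence, z* = 1.645 (from standard normal table)

Standard error: SE = √(p̂(1-p̂)/n) = √(0.740000×0.260000/150) = 0.03581434

Margin of error: E = z* × SE = 1.645 × 0.03581434 = 0.058915

Z-interval: p̂ ± E = 0.740000 ± 0.058915 = (0.681085, 0.798915)

Rounded to 4 decimal places:

(0.6811, 0.7989)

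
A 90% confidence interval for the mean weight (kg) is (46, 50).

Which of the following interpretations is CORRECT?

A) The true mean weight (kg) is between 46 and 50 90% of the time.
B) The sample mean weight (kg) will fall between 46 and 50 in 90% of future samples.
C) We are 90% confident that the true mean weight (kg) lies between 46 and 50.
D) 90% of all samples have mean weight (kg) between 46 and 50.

A confidence interval represents our confidence in the procedure, not a probability statement about the parameter.

Key concept: If we repeated this sampling process many times and computed a 90% CI each time, about 90% of those intervals would contain the true population parameter.

For this specific interval (46, 50):
- Midpoint (point estimate): 48
- Margin of error: 2

The correct interpretation is the one stating confidence that the true parameter lies in the interval — option C.

C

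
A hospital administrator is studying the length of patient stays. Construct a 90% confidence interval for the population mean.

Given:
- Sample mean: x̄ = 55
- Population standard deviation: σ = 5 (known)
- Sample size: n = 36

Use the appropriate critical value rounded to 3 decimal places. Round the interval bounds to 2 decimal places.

The population standard deviation σ is known, so use a z-interval (standard normal critical value).

For 90% confidence, z* = 1.645 (from standard normal table)

Standard error: SE = σ/√n = 5/√36 = 0.833333

Margin of error: E = z* × SE = 1.645 × 0.833333 = 1.3708

Z-interval: x̄ ± E = 55 ± 1.3708 = (53.6292, 56.3708)

Rounded to 2 decimal places:

(53.63, 56.37)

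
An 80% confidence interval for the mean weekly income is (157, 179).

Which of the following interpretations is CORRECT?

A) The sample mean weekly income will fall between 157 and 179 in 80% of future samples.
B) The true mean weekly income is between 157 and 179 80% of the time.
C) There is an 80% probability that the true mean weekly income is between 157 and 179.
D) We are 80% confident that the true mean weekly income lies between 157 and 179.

A confidence interval represents our confidence in the procedure, not a probability statement about the parameter.

Key concept: If we repeated this sampling process many times and computed an 80% CI each time, about 80% of those intervals would contain the true population parameter.

For this specific interval (157, 179):
- Midpoint (point estimate): 168
- Margin of error: 11

The correct interpretation is the one stating confidence that the true parameter lies in the interval — option D.

D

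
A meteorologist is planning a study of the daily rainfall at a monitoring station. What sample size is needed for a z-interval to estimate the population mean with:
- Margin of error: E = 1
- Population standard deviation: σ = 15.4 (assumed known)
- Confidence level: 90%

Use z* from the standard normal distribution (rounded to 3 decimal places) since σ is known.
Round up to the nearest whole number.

Using z* since population σ is known (z-interval formula).

For 90% confidence, z* = 1.645 (from standard normal table)

Sample size formula for z-interval: n = (z*σ/E)²

n = (1.645 × 15.4 / 1)²
  = (25.333000)²
  = 641.7609

Round up to the nearest whole number: n = 642

642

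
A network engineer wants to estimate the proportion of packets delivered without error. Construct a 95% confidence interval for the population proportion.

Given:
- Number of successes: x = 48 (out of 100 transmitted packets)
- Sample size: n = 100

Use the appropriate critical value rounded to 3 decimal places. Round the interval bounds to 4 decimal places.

Sample proportion: p̂ = 48/100 = 0.480000

Check conditions for normal approximation:
  np̂ = 48 ≥ 10 ✓
  n(1-p̂) = 52 ≥ 10 ✓

The sample is large enough, so use a z-interval (normal approximation) for the proportion.

For 95% confidence, z* = 1.96 (from standard normal table)

Standard error: SE = √(p̂(1-p̂)/n) = √(0.480000×0.520000/100) = 0.04995998

Margin of error: E = z* × SE = 1.96 × 0.04995998 = 0.097922

Z-interval: p̂ ± E = 0.480000 ± 0.097922 = (0.382078, 0.577922)

Rounded to 4 decimal places:

(0.3821, 0.5779)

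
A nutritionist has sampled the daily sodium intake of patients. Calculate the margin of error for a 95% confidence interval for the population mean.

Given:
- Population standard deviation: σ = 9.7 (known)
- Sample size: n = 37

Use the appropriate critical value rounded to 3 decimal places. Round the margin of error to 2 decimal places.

The population standard deviation σ is known, so use the z-interval margin of error formula.

For 95% confidence, z* = 1.96 (from standard normal table)

Margin of error formula for z-interval: E = z* × σ/√n

E = 1.96 × 9.7/√37
  = 1.96 × 1.594670
  = 3.1256

Rounded to 2 decimal places:

3.13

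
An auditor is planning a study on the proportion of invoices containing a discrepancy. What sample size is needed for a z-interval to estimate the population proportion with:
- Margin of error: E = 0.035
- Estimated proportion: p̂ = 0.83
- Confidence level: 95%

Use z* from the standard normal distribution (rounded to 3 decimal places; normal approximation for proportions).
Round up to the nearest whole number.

Using z* for proportion z-interval (normal approximation).

For 95% confidence, z* = 1.96 (from standard normal table)

Sample size formula for proportion z-interval: n = z*²p̂(1-p̂)/E²

n = 1.96² × 0.83 × 0.17 / 0.035²
  = 3.8416 × 0.1411 / 0.001225
  = 442.4896

Round up to the nearest whole number: n = 443

443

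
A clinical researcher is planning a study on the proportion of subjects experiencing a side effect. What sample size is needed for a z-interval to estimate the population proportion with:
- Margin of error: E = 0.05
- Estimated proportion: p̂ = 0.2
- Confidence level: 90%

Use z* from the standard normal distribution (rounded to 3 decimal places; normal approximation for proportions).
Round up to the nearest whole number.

Using z* for proportion z-interval (normal approximation).

For 90% confidence, z* = 1.645 (from standard normal table)

Sample size formula for proportion z-interval: n = z*²p̂(1-p̂)/E²

n = 1.645² × 0.2 × 0.8 / 0.05²
  = 2.706025 × 0.16 / 0.0025
  = 173.1856

Round up to the nearest whole number: n = 174

174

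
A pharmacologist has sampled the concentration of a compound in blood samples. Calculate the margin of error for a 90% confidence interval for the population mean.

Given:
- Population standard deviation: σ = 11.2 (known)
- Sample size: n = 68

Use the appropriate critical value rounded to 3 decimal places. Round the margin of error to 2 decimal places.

The population standard deviation σ is known, so use the z-interval margin of error formula.

For 90% confidence, z* = 1.645 (from standard normal table)

Margin of error formula for z-interval: E = z* × σ/√n

E = 1.645 × 11.2/√68
  = 1.645 × 1.358200
  = 2.2342

Rounded to 2 decimal places:

2.23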